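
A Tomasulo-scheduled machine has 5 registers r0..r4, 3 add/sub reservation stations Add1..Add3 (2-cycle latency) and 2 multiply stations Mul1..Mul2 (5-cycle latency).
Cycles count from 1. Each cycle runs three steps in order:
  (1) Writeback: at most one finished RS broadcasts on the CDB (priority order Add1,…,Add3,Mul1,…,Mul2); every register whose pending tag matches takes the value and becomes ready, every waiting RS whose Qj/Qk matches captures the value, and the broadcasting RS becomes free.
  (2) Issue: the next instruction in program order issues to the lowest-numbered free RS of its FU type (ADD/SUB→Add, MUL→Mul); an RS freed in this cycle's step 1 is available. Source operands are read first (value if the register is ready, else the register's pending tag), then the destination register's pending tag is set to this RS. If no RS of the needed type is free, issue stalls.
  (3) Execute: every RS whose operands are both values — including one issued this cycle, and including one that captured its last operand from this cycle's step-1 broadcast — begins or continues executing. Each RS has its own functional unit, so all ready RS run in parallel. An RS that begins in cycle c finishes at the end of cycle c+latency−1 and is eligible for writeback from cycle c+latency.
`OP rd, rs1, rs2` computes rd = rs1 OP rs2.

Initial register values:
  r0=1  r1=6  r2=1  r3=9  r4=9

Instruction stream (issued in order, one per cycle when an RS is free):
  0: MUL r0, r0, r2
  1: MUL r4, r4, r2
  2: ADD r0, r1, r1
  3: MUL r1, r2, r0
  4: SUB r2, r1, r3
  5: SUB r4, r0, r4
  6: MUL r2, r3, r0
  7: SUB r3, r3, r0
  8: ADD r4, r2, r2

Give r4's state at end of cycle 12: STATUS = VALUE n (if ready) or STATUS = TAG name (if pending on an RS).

STATUS = TAG Add3

c1: issue MUL r0<-Mul1 | r0:Mul1,r1:6,r2:1,r3:9,r4:9
c2: issue MUL r4<-Mul2 | r0:Mul1,r1:6,r2:1,r3:9,r4:Mul2
c3: issue ADD r0<-Add1 | r0:Add1,r1:6,r2:1,r3:9,r4:Mul2
c4: stall | r0:Add1,r1:6,r2:1,r3:9,r4:Mul2
c5: CDB Add1=12; stall | r0:12,r1:6,r2:1,r3:9,r4:Mul2
c6: CDB Mul1=1; issue MUL r1<-Mul1 | r0:12,r1:Mul1,r2:1,r3:9,r4:Mul2
c7: CDB Mul2=9; issue SUB r2<-Add1 | r0:12,r1:Mul1,r2:Add1,r3:9,r4:9
c8: issue SUB r4<-Add2 | r0:12,r1:Mul1,r2:Add1,r3:9,r4:Add2
c9: issue MUL r2<-Mul2 | r0:12,r1:Mul1,r2:Mul2,r3:9,r4:Add2
c10: CDB Add2=3; issue SUB r3<-Add2 | r0:12,r1:Mul1,r2:Mul2,r3:Add2,r4:3
c11: CDB Mul1=12; issue ADD r4<-Add3 | r0:12,r1:12,r2:Mul2,r3:Add2,r4:Add3
c12: CDB Add2=-3 | r0:12,r1:12,r2:Mul2,r3:-3,r4:Add3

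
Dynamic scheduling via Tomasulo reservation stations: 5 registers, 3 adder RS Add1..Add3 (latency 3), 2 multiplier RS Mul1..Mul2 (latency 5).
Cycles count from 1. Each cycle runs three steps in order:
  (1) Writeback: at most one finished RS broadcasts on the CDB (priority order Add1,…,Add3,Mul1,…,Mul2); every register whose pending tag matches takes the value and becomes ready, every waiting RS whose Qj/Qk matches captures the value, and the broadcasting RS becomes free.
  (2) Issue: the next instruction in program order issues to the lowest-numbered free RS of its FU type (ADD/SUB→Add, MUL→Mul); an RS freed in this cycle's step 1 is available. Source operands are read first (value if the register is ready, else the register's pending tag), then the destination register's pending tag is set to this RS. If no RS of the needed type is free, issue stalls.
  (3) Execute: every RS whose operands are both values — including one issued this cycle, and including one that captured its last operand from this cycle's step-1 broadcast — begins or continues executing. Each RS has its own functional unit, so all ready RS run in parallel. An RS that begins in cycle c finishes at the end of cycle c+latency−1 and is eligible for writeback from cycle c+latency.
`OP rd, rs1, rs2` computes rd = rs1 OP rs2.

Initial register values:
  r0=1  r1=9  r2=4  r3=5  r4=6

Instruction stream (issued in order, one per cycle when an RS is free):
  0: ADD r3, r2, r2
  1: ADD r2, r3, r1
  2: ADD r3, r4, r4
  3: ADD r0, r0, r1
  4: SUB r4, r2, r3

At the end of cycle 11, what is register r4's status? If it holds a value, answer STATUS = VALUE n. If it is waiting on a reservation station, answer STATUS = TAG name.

  c1: issue ADD r3<-Add1  regs: r0:1,r1:9,r2:4,r3:Add1,r4:6
  c2: issue ADD r2<-Add2  regs: r0:1,r1:9,r2:Add2,r3:Add1,r4:6
  c3: issue ADD r3<-Add3  regs: r0:1,r1:9,r2:Add2,r3:Add3,r4:6
  c4: CDB Add1=8; issue ADD r0<-Add1  regs: r0:Add1,r1:9,r2:Add2,r3:Add3,r4:6
  c5: stall  regs: r0:Add1,r1:9,r2:Add2,r3:Add3,r4:6
  c6: CDB Add3=12; issue SUB r4<-Add3  regs: r0:Add1,r1:9,r2:Add2,r3:12,r4:Add3
  c7: CDB Add1=10  regs: r0:10,r1:9,r2:Add2,r3:12,r4:Add3
  c8: CDB Add2=17  regs: r0:10,r1:9,r2:17,r3:12,r4:Add3
  c9: -  regs: r0:10,r1:9,r2:17,r3:12,r4:Add3
  c10: -  regs: r0:10,r1:9,r2:17,r3:12,r4:Add3
  c11: CDB Add3=5  regs: r0:10,r1:9,r2:17,r3:12,r4:5

STATUS = VALUE 5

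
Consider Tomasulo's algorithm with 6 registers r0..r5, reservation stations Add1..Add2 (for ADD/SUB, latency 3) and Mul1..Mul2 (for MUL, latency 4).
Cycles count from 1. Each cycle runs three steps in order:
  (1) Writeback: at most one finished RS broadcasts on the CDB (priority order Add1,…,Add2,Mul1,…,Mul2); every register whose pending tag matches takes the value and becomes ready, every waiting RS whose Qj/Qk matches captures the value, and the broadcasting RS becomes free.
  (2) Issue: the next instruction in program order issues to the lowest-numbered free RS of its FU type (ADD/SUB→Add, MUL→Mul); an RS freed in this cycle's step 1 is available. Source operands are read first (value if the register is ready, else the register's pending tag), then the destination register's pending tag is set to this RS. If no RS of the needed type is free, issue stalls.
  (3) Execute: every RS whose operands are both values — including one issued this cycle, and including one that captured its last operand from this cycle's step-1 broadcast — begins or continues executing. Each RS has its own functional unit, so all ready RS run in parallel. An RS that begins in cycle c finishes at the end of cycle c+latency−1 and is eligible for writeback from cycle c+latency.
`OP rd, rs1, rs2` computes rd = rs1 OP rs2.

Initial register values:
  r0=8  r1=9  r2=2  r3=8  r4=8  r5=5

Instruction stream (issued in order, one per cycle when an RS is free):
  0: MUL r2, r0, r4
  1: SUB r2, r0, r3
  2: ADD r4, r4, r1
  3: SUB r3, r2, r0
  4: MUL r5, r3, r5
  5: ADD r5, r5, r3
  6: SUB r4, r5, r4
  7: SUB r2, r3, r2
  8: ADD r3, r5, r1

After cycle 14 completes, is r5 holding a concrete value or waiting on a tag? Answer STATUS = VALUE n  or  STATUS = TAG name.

STATUS = TAG Add2

  c1: issue MUL r2<-Mul1  regs: r0:8,r1:9,r2:Mul1,r3:8,r4:8,r5:5
  c2: issue SUB r2<-Add1  regs: r0:8,r1:9,r2:Add1,r3:8,r4:8,r5:5
  c3: issue ADD r4<-Add2  regs: r0:8,r1:9,r2:Add1,r3:8,r4:Add2,r5:5
  c4: stall  regs: r0:8,r1:9,r2:Add1,r3:8,r4:Add2,r5:5
  c5: CDB Add1=0; issue SUB r3<-Add1  regs: r0:8,r1:9,r2:0,r3:Add1,r4:Add2,r5:5
  c6: CDB Add2=17; issue MUL r5<-Mul2  regs: r0:8,r1:9,r2:0,r3:Add1,r4:17,r5:Mul2
  c7: CDB Mul1=64; issue ADD r5<-Add2  regs: r0:8,r1:9,r2:0,r3:Add1,r4:17,r5:Add2
  c8: CDB Add1=-8; issue SUB r4<-Add1  regs: r0:8,r1:9,r2:0,r3:-8,r4:Add1,r5:Add2
  c9: stall  regs: r0:8,r1:9,r2:0,r3:-8,r4:Add1,r5:Add2
  c10: stall  regs: r0:8,r1:9,r2:0,r3:-8,r4:Add1,r5:Add2
  c11: stall  regs: r0:8,r1:9,r2:0,r3:-8,r4:Add1,r5:Add2
  c12: CDB Mul2=-40; stall  regs: r0:8,r1:9,r2:0,r3:-8,r4:Add1,r5:Add2
  c13: stall  regs: r0:8,r1:9,r2:0,r3:-8,r4:Add1,r5:Add2
  c14: stall  regs: r0:8,r1:9,r2:0,r3:-8,r4:Add1,r5:Add2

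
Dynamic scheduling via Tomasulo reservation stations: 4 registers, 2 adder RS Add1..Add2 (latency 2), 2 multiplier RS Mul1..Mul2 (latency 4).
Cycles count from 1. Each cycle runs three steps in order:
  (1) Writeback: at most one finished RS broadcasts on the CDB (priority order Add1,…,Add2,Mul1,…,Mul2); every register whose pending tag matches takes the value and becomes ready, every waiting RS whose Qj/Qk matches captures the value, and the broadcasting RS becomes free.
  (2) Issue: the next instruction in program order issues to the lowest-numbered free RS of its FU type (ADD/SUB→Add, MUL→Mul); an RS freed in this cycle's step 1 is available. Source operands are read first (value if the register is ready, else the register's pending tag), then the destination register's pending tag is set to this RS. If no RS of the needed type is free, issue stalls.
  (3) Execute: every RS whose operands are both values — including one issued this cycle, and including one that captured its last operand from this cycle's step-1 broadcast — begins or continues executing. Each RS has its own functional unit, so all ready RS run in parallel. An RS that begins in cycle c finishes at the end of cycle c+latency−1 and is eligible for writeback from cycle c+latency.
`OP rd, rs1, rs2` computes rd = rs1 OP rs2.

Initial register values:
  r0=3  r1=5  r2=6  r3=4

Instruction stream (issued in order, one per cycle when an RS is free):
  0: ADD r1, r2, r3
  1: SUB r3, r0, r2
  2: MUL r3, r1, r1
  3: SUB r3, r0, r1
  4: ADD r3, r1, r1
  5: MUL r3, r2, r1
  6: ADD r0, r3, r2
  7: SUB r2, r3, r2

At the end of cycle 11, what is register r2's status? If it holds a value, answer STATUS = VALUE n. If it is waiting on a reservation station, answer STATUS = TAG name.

STATUS = TAG Add2

cycle 1: issue ADD r1<-Add1 // r0:3,r1:Add1,r2:6,r3:4
cycle 2: issue SUB r3<-Add2 // r0:3,r1:Add1,r2:6,r3:Add2
cycle 3: CDB Add1=10; issue MUL r3<-Mul1 // r0:3,r1:10,r2:6,r3:Mul1
cycle 4: CDB Add2=-3; issue SUB r3<-Add1 // r0:3,r1:10,r2:6,r3:Add1
cycle 5: issue ADD r3<-Add2 // r0:3,r1:10,r2:6,r3:Add2
cycle 6: CDB Add1=-7; issue MUL r3<-Mul2 // r0:3,r1:10,r2:6,r3:Mul2
cycle 7: CDB Add2=20; issue ADD r0<-Add1 // r0:Add1,r1:10,r2:6,r3:Mul2
cycle 8: CDB Mul1=100; issue SUB r2<-Add2 // r0:Add1,r1:10,r2:Add2,r3:Mul2
cycle 9: - // r0:Add1,r1:10,r2:Add2,r3:Mul2
cycle 10: CDB Mul2=60 // r0:Add1,r1:10,r2:Add2,r3:60
cycle 11: - // r0:Add1,r1:10,r2:Add2,r3:60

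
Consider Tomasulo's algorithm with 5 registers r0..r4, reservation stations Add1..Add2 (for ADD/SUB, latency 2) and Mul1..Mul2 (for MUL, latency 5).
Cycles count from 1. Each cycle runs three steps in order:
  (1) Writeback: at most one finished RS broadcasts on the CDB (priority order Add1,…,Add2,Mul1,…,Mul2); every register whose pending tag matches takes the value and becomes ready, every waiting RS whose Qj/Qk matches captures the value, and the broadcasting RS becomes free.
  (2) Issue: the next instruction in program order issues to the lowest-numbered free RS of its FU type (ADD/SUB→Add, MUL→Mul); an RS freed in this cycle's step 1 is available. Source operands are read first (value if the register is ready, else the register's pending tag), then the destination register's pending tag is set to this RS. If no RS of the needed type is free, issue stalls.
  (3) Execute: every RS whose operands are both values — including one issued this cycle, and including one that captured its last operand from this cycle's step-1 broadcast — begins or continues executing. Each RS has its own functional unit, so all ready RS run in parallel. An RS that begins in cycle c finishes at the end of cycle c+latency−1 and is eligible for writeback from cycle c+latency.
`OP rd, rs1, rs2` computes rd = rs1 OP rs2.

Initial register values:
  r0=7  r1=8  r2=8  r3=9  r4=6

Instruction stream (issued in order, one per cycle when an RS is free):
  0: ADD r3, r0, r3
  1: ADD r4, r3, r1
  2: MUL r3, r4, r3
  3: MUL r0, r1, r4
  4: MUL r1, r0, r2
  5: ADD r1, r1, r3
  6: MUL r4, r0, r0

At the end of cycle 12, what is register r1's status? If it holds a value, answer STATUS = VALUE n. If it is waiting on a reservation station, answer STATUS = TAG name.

STATUS = TAG Add1

c1: issue ADD r3<-Add1 | r0:7,r1:8,r2:8,r3:Add1,r4:6
c2: issue ADD r4<-Add2 | r0:7,r1:8,r2:8,r3:Add1,r4:Add2
c3: CDB Add1=16; issue MUL r3<-Mul1 | r0:7,r1:8,r2:8,r3:Mul1,r4:Add2
c4: issue MUL r0<-Mul2 | r0:Mul2,r1:8,r2:8,r3:Mul1,r4:Add2
c5: CDB Add2=24; stall | r0:Mul2,r1:8,r2:8,r3:Mul1,r4:24
c6: stall | r0:Mul2,r1:8,r2:8,r3:Mul1,r4:24
c7: stall | r0:Mul2,r1:8,r2:8,r3:Mul1,r4:24
c8: stall | r0:Mul2,r1:8,r2:8,r3:Mul1,r4:24
c9: stall | r0:Mul2,r1:8,r2:8,r3:Mul1,r4:24
c10: CDB Mul1=384; issue MUL r1<-Mul1 | r0:Mul2,r1:Mul1,r2:8,r3:384,r4:24
c11: CDB Mul2=192; issue ADD r1<-Add1 | r0:192,r1:Add1,r2:8,r3:384,r4:24
c12: issue MUL r4<-Mul2 | r0:192,r1:Add1,r2:8,r3:384,r4:Mul2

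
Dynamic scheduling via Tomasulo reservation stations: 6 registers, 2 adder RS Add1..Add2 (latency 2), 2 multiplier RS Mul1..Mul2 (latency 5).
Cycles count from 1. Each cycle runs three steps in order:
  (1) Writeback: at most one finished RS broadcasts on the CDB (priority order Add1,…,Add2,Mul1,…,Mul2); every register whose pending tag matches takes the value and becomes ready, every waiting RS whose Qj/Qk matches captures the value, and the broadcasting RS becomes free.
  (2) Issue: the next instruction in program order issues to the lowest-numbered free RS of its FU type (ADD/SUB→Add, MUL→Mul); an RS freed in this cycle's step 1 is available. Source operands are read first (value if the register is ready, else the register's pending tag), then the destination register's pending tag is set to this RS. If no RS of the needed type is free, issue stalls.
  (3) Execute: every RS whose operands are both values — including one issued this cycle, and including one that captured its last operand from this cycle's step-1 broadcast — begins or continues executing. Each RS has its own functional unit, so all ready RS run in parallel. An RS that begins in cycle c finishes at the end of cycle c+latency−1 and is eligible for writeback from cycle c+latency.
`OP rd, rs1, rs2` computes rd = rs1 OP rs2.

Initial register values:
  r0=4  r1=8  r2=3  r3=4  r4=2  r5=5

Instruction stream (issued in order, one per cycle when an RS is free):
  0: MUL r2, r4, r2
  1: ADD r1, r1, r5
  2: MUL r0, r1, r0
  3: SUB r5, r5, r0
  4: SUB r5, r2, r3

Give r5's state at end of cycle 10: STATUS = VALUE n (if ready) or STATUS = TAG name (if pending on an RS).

  c1: issue MUL r2<-Mul1  regs: r0:4,r1:8,r2:Mul1,r3:4,r4:2,r5:5
  c2: issue ADD r1<-Add1  regs: r0:4,r1:Add1,r2:Mul1,r3:4,r4:2,r5:5
  c3: issue MUL r0<-Mul2  regs: r0:Mul2,r1:Add1,r2:Mul1,r3:4,r4:2,r5:5
  c4: CDB Add1=13; issue SUB r5<-Add1  regs: r0:Mul2,r1:13,r2:Mul1,r3:4,r4:2,r5:Add1
  c5: issue SUB r5<-Add2  regs: r0:Mul2,r1:13,r2:Mul1,r3:4,r4:2,r5:Add2
  c6: CDB Mul1=6  regs: r0:Mul2,r1:13,r2:6,r3:4,r4:2,r5:Add2
  c7: -  regs: r0:Mul2,r1:13,r2:6,r3:4,r4:2,r5:Add2
  c8: CDB Add2=2  regs: r0:Mul2,r1:13,r2:6,r3:4,r4:2,r5:2
  c9: CDB Mul2=52  regs: r0:52,r1:13,r2:6,r3:4,r4:2,r5:2
  c10: -  regs: r0:52,r1:13,r2:6,r3:4,r4:2,r5:2

STATUS = VALUE 2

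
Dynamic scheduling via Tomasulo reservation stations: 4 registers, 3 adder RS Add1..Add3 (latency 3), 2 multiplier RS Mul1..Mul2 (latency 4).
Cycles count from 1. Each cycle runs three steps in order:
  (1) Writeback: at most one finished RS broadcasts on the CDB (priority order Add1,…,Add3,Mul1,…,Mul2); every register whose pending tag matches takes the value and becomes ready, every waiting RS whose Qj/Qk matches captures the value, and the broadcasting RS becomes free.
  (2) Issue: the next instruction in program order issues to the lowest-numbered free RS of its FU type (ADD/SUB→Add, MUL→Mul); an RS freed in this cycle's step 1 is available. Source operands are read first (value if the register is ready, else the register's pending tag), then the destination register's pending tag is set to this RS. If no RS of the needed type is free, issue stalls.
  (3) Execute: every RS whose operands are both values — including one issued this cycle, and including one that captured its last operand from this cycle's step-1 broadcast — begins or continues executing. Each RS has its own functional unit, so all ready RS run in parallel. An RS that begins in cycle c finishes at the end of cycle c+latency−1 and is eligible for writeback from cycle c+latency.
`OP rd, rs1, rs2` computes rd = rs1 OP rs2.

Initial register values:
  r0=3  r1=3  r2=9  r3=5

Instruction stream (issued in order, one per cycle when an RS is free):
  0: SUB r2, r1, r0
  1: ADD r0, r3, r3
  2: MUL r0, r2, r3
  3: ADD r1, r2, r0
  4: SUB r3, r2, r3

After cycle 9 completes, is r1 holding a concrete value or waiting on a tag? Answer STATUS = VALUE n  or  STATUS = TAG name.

  c1: issue SUB r2<-Add1  regs: r0:3,r1:3,r2:Add1,r3:5
  c2: issue ADD r0<-Add2  regs: r0:Add2,r1:3,r2:Add1,r3:5
  c3: issue MUL r0<-Mul1  regs: r0:Mul1,r1:3,r2:Add1,r3:5
  c4: CDB Add1=0; issue ADD r1<-Add1  regs: r0:Mul1,r1:Add1,r2:0,r3:5
  c5: CDB Add2=10; issue SUB r3<-Add2  regs: r0:Mul1,r1:Add1,r2:0,r3:Add2
  c6: -  regs: r0:Mul1,r1:Add1,r2:0,r3:Add2
  c7: -  regs: r0:Mul1,r1:Add1,r2:0,r3:Add2
  c8: CDB Add2=-5  regs: r0:Mul1,r1:Add1,r2:0,r3:-5
  c9: CDB Mul1=0  regs: r0:0,r1:Add1,r2:0,r3:-5

STATUS = TAG Add1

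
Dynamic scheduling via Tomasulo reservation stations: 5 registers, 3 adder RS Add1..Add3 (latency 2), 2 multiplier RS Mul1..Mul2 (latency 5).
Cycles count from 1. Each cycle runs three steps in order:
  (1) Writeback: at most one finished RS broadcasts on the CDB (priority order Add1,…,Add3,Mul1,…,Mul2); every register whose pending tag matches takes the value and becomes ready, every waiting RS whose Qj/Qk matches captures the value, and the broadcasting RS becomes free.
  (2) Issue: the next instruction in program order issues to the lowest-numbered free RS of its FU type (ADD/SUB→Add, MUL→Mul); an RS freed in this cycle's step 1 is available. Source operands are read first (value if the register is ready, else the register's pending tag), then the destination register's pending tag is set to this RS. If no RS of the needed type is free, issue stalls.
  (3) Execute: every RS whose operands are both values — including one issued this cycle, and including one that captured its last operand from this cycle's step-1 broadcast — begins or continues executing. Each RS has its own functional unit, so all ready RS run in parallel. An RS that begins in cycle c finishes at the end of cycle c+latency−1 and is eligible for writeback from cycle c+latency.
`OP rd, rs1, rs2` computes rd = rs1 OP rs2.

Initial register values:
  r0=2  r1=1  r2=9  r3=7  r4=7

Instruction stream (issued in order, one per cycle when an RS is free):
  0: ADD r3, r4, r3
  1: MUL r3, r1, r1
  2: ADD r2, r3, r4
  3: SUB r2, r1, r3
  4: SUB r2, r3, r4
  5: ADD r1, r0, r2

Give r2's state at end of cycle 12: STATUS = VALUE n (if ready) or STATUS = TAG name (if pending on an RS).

STATUS = VALUE -6

  c1: issue ADD r3<-Add1  regs: r0:2,r1:1,r2:9,r3:Add1,r4:7
  c2: issue MUL r3<-Mul1  regs: r0:2,r1:1,r2:9,r3:Mul1,r4:7
  c3: CDB Add1=14; issue ADD r2<-Add1  regs: r0:2,r1:1,r2:Add1,r3:Mul1,r4:7
  c4: issue SUB r2<-Add2  regs: r0:2,r1:1,r2:Add2,r3:Mul1,r4:7
  c5: issue SUB r2<-Add3  regs: r0:2,r1:1,r2:Add3,r3:Mul1,r4:7
  c6: stall  regs: r0:2,r1:1,r2:Add3,r3:Mul1,r4:7
  c7: CDB Mul1=1; stall  regs: r0:2,r1:1,r2:Add3,r3:1,r4:7
  c8: stall  regs: r0:2,r1:1,r2:Add3,r3:1,r4:7
  c9: CDB Add1=8; issue ADD r1<-Add1  regs: r0:2,r1:Add1,r2:Add3,r3:1,r4:7
  c10: CDB Add2=0  regs: r0:2,r1:Add1,r2:Add3,r3:1,r4:7
  c11: CDB Add3=-6  regs: r0:2,r1:Add1,r2:-6,r3:1,r4:7
  c12: -  regs: r0:2,r1:Add1,r2:-6,r3:1,r4:7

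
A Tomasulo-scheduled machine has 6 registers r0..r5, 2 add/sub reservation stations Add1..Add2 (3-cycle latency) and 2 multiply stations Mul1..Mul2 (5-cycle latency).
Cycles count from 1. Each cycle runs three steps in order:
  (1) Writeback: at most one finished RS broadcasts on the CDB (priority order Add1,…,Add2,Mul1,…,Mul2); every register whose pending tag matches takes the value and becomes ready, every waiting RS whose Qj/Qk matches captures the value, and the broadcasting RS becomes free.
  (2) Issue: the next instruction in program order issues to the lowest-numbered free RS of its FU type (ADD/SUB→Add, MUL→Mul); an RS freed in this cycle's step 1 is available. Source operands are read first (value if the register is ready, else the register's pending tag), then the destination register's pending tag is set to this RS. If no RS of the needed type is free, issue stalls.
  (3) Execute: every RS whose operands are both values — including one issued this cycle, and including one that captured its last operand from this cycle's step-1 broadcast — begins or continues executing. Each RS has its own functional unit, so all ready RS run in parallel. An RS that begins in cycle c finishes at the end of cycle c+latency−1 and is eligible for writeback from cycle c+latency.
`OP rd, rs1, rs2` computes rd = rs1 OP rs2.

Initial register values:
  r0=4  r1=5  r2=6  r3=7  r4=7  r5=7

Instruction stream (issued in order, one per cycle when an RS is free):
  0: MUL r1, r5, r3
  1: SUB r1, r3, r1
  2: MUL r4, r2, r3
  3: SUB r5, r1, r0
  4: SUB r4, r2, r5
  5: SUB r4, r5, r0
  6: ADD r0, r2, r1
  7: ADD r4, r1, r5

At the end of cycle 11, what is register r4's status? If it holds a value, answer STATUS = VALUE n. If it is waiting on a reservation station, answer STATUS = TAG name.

c1: issue MUL r1<-Mul1 | r0:4,r1:Mul1,r2:6,r3:7,r4:7,r5:7
c2: issue SUB r1<-Add1 | r0:4,r1:Add1,r2:6,r3:7,r4:7,r5:7
c3: issue MUL r4<-Mul2 | r0:4,r1:Add1,r2:6,r3:7,r4:Mul2,r5:7
c4: issue SUB r5<-Add2 | r0:4,r1:Add1,r2:6,r3:7,r4:Mul2,r5:Add2
c5: stall | r0:4,r1:Add1,r2:6,r3:7,r4:Mul2,r5:Add2
c6: CDB Mul1=49; stall | r0:4,r1:Add1,r2:6,r3:7,r4:Mul2,r5:Add2
c7: stall | r0:4,r1:Add1,r2:6,r3:7,r4:Mul2,r5:Add2
c8: CDB Mul2=42; stall | r0:4,r1:Add1,r2:6,r3:7,r4:42,r5:Add2
c9: CDB Add1=-42; issue SUB r4<-Add1 | r0:4,r1:-42,r2:6,r3:7,r4:Add1,r5:Add2
c10: stall | r0:4,r1:-42,r2:6,r3:7,r4:Add1,r5:Add2
c11: stall | r0:4,r1:-42,r2:6,r3:7,r4:Add1,r5:Add2

STATUS = TAG Add1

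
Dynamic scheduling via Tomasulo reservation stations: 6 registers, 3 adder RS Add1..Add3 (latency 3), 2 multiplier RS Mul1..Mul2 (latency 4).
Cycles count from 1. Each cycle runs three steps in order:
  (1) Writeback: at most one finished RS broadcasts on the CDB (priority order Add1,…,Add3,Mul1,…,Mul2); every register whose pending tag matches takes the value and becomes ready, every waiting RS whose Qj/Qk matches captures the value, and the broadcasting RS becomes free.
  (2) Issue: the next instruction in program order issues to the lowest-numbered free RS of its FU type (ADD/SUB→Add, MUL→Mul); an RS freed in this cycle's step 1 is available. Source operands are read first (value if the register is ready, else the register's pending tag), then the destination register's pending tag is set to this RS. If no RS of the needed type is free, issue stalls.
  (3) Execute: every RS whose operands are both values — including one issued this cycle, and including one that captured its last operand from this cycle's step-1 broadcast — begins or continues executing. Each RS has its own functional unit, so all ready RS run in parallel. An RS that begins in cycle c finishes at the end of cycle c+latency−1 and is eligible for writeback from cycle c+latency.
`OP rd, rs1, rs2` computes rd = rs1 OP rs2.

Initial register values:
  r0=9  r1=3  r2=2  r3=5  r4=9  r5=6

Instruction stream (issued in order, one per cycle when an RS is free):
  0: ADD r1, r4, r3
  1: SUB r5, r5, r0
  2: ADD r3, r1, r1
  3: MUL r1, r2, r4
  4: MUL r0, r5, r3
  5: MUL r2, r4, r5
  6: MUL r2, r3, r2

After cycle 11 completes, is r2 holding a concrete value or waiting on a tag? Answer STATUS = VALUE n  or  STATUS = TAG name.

cycle 1: issue ADD r1<-Add1 // r0:9,r1:Add1,r2:2,r3:5,r4:9,r5:6
cycle 2: issue SUB r5<-Add2 // r0:9,r1:Add1,r2:2,r3:5,r4:9,r5:Add2
cycle 3: issue ADD r3<-Add3 // r0:9,r1:Add1,r2:2,r3:Add3,r4:9,r5:Add2
cycle 4: CDB Add1=14; issue MUL r1<-Mul1 // r0:9,r1:Mul1,r2:2,r3:Add3,r4:9,r5:Add2
cycle 5: CDB Add2=-3; issue MUL r0<-Mul2 // r0:Mul2,r1:Mul1,r2:2,r3:Add3,r4:9,r5:-3
cycle 6: stall // r0:Mul2,r1:Mul1,r2:2,r3:Add3,r4:9,r5:-3
cycle 7: CDB Add3=28; stall // r0:Mul2,r1:Mul1,r2:2,r3:28,r4:9,r5:-3
cycle 8: CDB Mul1=18; issue MUL r2<-Mul1 // r0:Mul2,r1:18,r2:Mul1,r3:28,r4:9,r5:-3
cycle 9: stall // r0:Mul2,r1:18,r2:Mul1,r3:28,r4:9,r5:-3
cycle 10: stall // r0:Mul2,r1:18,r2:Mul1,r3:28,r4:9,r5:-3
cycle 11: CDB Mul2=-84; issue MUL r2<-Mul2 // r0:-84,r1:18,r2:Mul2,r3:28,r4:9,r5:-3

STATUS = TAG Mul2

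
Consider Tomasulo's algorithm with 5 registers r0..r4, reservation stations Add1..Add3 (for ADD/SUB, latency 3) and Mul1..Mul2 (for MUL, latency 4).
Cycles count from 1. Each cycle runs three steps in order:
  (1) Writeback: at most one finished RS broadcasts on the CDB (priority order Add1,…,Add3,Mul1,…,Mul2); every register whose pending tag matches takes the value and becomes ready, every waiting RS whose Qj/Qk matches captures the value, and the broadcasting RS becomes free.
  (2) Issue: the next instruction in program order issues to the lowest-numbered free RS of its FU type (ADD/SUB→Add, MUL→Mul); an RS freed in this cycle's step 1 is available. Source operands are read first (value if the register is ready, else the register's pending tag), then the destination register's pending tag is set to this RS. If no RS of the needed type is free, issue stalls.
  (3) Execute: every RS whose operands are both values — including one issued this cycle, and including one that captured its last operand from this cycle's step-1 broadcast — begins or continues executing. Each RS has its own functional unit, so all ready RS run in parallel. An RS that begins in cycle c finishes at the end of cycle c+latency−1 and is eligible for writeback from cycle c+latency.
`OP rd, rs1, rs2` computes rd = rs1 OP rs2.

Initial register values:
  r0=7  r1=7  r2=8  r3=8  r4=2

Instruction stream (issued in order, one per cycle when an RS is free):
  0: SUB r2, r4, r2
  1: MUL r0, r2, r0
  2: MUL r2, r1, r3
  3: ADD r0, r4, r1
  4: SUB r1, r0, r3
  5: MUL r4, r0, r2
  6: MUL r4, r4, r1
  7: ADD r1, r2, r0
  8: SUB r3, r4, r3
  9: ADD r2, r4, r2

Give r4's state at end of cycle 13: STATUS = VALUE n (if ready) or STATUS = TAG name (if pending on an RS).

c1: issue SUB r2<-Add1 | r0:7,r1:7,r2:Add1,r3:8,r4:2
c2: issue MUL r0<-Mul1 | r0:Mul1,r1:7,r2:Add1,r3:8,r4:2
c3: issue MUL r2<-Mul2 | r0:Mul1,r1:7,r2:Mul2,r3:8,r4:2
c4: CDB Add1=-6; issue ADD r0<-Add1 | r0:Add1,r1:7,r2:Mul2,r3:8,r4:2
c5: issue SUB r1<-Add2 | r0:Add1,r1:Add2,r2:Mul2,r3:8,r4:2
c6: stall | r0:Add1,r1:Add2,r2:Mul2,r3:8,r4:2
c7: CDB Add1=9; stall | r0:9,r1:Add2,r2:Mul2,r3:8,r4:2
c8: CDB Mul1=-42; issue MUL r4<-Mul1 | r0:9,r1:Add2,r2:Mul2,r3:8,r4:Mul1
c9: CDB Mul2=56; issue MUL r4<-Mul2 | r0:9,r1:Add2,r2:56,r3:8,r4:Mul2
c10: CDB Add2=1; issue ADD r1<-Add1 | r0:9,r1:Add1,r2:56,r3:8,r4:Mul2
c11: issue SUB r3<-Add2 | r0:9,r1:Add1,r2:56,r3:Add2,r4:Mul2
c12: issue ADD r2<-Add3 | r0:9,r1:Add1,r2:Add3,r3:Add2,r4:Mul2
c13: CDB Add1=65 | r0:9,r1:65,r2:Add3,r3:Add2,r4:Mul2

STATUS = TAG Mul2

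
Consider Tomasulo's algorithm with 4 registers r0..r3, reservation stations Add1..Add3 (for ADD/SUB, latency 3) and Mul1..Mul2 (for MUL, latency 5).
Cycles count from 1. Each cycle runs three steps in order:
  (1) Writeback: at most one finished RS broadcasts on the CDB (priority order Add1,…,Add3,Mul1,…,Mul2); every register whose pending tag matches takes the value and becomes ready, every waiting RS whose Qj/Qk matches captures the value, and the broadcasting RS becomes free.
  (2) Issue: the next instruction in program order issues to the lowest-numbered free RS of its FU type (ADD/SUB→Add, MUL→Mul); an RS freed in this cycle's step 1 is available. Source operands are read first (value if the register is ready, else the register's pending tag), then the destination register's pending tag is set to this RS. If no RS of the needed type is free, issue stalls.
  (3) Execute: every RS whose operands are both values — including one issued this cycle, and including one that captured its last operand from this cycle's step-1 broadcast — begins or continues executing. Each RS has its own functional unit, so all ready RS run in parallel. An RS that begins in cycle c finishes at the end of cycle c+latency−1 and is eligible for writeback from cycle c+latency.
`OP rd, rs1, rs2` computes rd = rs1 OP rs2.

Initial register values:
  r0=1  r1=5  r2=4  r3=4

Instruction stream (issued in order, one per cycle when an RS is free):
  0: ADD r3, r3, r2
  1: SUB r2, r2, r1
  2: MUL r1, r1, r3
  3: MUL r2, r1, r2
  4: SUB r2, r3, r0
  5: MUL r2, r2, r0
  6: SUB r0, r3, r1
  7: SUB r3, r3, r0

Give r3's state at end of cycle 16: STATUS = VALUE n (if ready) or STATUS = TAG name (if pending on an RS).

  c1: issue ADD r3<-Add1  regs: r0:1,r1:5,r2:4,r3:Add1
  c2: issue SUB r2<-Add2  regs: r0:1,r1:5,r2:Add2,r3:Add1
  c3: issue MUL r1<-Mul1  regs: r0:1,r1:Mul1,r2:Add2,r3:Add1
  c4: CDB Add1=8; issue MUL r2<-Mul2  regs: r0:1,r1:Mul1,r2:Mul2,r3:8
  c5: CDB Add2=-1; issue SUB r2<-Add1  regs: r0:1,r1:Mul1,r2:Add1,r3:8
  c6: stall  regs: r0:1,r1:Mul1,r2:Add1,r3:8
  c7: stall  regs: r0:1,r1:Mul1,r2:Add1,r3:8
  c8: CDB Add1=7; stall  regs: r0:1,r1:Mul1,r2:7,r3:8
  c9: CDB Mul1=40; issue MUL r2<-Mul1  regs: r0:1,r1:40,r2:Mul1,r3:8
  c10: issue SUB r0<-Add1  regs: r0:Add1,r1:40,r2:Mul1,r3:8
  c11: issue SUB r3<-Add2  regs: r0:Add1,r1:40,r2:Mul1,r3:Add2
  c12: -  regs: r0:Add1,r1:40,r2:Mul1,r3:Add2
  c13: CDB Add1=-32  regs: r0:-32,r1:40,r2:Mul1,r3:Add2
  c14: CDB Mul1=7  regs: r0:-32,r1:40,r2:7,r3:Add2
  c15: CDB Mul2=-40  regs: r0:-32,r1:40,r2:7,r3:Add2
  c16: CDB Add2=40  regs: r0:-32,r1:40,r2:7,r3:40

STATUS = VALUE 40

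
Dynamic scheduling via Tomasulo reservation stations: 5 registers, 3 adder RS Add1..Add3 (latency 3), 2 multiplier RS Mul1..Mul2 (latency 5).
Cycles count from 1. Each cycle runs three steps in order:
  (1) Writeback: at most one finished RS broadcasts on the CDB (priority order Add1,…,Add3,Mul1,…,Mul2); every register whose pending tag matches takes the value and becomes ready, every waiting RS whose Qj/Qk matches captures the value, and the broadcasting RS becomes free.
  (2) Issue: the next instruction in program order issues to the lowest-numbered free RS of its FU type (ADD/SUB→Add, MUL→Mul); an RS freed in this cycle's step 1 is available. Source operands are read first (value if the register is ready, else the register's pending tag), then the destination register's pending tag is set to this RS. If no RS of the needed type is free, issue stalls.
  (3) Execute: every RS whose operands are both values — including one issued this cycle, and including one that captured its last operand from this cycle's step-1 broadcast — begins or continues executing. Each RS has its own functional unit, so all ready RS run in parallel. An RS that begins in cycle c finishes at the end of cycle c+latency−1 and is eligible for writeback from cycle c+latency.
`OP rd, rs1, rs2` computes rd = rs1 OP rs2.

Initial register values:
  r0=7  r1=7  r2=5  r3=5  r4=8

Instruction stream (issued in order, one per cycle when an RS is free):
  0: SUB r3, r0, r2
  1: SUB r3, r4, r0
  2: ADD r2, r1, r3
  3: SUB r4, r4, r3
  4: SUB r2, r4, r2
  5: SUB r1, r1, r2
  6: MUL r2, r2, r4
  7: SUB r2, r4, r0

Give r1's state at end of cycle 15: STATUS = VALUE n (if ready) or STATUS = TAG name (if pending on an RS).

c1: issue SUB r3<-Add1 | r0:7,r1:7,r2:5,r3:Add1,r4:8
c2: issue SUB r3<-Add2 | r0:7,r1:7,r2:5,r3:Add2,r4:8
c3: issue ADD r2<-Add3 | r0:7,r1:7,r2:Add3,r3:Add2,r4:8
c4: CDB Add1=2; issue SUB r4<-Add1 | r0:7,r1:7,r2:Add3,r3:Add2,r4:Add1
c5: CDB Add2=1; issue SUB r2<-Add2 | r0:7,r1:7,r2:Add2,r3:1,r4:Add1
c6: stall | r0:7,r1:7,r2:Add2,r3:1,r4:Add1
c7: stall | r0:7,r1:7,r2:Add2,r3:1,r4:Add1
c8: CDB Add1=7; issue SUB r1<-Add1 | r0:7,r1:Add1,r2:Add2,r3:1,r4:7
c9: CDB Add3=8; issue MUL r2<-Mul1 | r0:7,r1:Add1,r2:Mul1,r3:1,r4:7
c10: issue SUB r2<-Add3 | r0:7,r1:Add1,r2:Add3,r3:1,r4:7
c11: - | r0:7,r1:Add1,r2:Add3,r3:1,r4:7
c12: CDB Add2=-1 | r0:7,r1:Add1,r2:Add3,r3:1,r4:7
c13: CDB Add3=0 | r0:7,r1:Add1,r2:0,r3:1,r4:7
c14: - | r0:7,r1:Add1,r2:0,r3:1,r4:7
c15: CDB Add1=8 | r0:7,r1:8,r2:0,r3:1,r4:7

STATUS = VALUE 8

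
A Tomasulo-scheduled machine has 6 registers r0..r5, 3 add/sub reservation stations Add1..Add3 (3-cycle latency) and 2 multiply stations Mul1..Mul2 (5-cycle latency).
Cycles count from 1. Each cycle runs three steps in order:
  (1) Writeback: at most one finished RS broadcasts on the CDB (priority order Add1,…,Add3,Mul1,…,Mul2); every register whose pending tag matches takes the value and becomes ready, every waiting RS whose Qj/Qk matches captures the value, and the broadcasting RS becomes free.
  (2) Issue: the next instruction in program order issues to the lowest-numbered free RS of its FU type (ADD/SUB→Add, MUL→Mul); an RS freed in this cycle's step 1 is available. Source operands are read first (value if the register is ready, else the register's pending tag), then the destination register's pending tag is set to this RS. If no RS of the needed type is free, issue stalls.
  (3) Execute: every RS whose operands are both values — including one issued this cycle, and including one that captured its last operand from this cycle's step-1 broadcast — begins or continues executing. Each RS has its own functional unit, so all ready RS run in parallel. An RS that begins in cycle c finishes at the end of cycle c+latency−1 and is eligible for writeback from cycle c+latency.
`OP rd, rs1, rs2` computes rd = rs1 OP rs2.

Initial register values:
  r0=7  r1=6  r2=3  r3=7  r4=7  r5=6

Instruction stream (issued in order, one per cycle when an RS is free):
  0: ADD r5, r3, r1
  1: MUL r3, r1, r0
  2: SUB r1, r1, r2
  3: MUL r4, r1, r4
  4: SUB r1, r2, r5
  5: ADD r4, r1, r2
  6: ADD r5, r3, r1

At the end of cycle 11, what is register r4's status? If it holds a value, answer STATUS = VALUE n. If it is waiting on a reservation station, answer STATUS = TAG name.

  c1: issue ADD r5<-Add1  regs: r0:7,r1:6,r2:3,r3:7,r4:7,r5:Add1
  c2: issue MUL r3<-Mul1  regs: r0:7,r1:6,r2:3,r3:Mul1,r4:7,r5:Add1
  c3: issue SUB r1<-Add2  regs: r0:7,r1:Add2,r2:3,r3:Mul1,r4:7,r5:Add1
  c4: CDB Add1=13; issue MUL r4<-Mul2  regs: r0:7,r1:Add2,r2:3,r3:Mul1,r4:Mul2,r5:13
  c5: issue SUB r1<-Add1  regs: r0:7,r1:Add1,r2:3,r3:Mul1,r4:Mul2,r5:13
  c6: CDB Add2=3; issue ADD r4<-Add2  regs: r0:7,r1:Add1,r2:3,r3:Mul1,r4:Add2,r5:13
  c7: CDB Mul1=42; issue ADD r5<-Add3  regs: r0:7,r1:Add1,r2:3,r3:42,r4:Add2,r5:Add3
  c8: CDB Add1=-10  regs: r0:7,r1:-10,r2:3,r3:42,r4:Add2,r5:Add3
  c9: -  regs: r0:7,r1:-10,r2:3,r3:42,r4:Add2,r5:Add3
  c10: -  regs: r0:7,r1:-10,r2:3,r3:42,r4:Add2,r5:Add3
  c11: CDB Add2=-7  regs: r0:7,r1:-10,r2:3,r3:42,r4:-7,r5:Add3

STATUS = VALUE -7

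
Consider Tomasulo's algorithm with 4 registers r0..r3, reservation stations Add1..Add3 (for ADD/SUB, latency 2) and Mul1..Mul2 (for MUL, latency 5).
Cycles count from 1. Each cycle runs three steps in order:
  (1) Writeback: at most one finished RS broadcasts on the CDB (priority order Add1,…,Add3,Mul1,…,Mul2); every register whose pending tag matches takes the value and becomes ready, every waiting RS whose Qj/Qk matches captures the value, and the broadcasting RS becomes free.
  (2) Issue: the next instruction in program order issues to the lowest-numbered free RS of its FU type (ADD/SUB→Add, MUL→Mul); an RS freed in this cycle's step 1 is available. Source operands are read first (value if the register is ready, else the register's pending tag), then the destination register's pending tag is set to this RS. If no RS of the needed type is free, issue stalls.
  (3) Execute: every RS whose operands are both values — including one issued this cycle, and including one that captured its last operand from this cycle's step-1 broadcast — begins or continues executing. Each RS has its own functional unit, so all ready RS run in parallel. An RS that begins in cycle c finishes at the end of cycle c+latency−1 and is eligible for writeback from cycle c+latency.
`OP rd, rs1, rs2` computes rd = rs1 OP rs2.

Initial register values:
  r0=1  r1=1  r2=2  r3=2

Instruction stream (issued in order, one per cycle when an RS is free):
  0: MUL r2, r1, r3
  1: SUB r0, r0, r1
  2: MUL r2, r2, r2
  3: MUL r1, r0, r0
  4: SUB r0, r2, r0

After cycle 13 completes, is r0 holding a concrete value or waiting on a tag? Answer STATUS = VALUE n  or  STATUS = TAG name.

STATUS = TAG Add1

cycle 1: issue MUL r2<-Mul1 // r0:1,r1:1,r2:Mul1,r3:2
cycle 2: issue SUB r0<-Add1 // r0:Add1,r1:1,r2:Mul1,r3:2
cycle 3: issue MUL r2<-Mul2 // r0:Add1,r1:1,r2:Mul2,r3:2
cycle 4: CDB Add1=0; stall // r0:0,r1:1,r2:Mul2,r3:2
cycle 5: stall // r0:0,r1:1,r2:Mul2,r3:2
cycle 6: CDB Mul1=2; issue MUL r1<-Mul1 // r0:0,r1:Mul1,r2:Mul2,r3:2
cycle 7: issue SUB r0<-Add1 // r0:Add1,r1:Mul1,r2:Mul2,r3:2
cycle 8: - // r0:Add1,r1:Mul1,r2:Mul2,r3:2
cycle 9: - // r0:Add1,r1:Mul1,r2:Mul2,r3:2
cycle 10: - // r0:Add1,r1:Mul1,r2:Mul2,r3:2
cycle 11: CDB Mul1=0 // r0:Add1,r1:0,r2:Mul2,r3:2
cycle 12: CDB Mul2=4 // r0:Add1,r1:0,r2:4,r3:2
cycle 13: - // r0:Add1,r1:0,r2:4,r3:2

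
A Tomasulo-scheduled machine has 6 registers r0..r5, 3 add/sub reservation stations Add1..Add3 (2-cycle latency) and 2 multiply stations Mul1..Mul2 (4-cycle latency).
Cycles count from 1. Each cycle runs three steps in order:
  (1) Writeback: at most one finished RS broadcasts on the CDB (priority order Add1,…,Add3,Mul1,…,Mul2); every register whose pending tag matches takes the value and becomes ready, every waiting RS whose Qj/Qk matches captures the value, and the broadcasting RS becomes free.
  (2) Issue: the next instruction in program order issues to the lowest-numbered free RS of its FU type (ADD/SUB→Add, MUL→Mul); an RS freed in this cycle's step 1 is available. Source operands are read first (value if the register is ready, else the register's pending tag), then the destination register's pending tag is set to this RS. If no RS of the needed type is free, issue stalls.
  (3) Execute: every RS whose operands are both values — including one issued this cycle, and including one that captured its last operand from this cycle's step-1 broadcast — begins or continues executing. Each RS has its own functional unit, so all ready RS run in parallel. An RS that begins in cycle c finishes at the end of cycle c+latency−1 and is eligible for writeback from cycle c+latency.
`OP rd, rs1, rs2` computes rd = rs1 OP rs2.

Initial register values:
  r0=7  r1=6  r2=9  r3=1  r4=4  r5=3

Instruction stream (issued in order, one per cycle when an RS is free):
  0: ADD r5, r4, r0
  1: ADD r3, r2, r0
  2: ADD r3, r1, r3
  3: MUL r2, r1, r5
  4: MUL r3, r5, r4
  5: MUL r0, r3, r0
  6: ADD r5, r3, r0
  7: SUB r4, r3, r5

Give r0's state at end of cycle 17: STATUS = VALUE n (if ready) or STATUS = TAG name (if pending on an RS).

cycle 1: issue ADD r5<-Add1 // r0:7,r1:6,r2:9,r3:1,r4:4,r5:Add1
cycle 2: issue ADD r3<-Add2 // r0:7,r1:6,r2:9,r3:Add2,r4:4,r5:Add1
cycle 3: CDB Add1=11; issue ADD r3<-Add1 // r0:7,r1:6,r2:9,r3:Add1,r4:4,r5:11
cycle 4: CDB Add2=16; issue MUL r2<-Mul1 // r0:7,r1:6,r2:Mul1,r3:Add1,r4:4,r5:11
cycle 5: issue MUL r3<-Mul2 // r0:7,r1:6,r2:Mul1,r3:Mul2,r4:4,r5:11
cycle 6: CDB Add1=22; stall // r0:7,r1:6,r2:Mul1,r3:Mul2,r4:4,r5:11
cycle 7: stall // r0:7,r1:6,r2:Mul1,r3:Mul2,r4:4,r5:11
cycle 8: CDB Mul1=66; issue MUL r0<-Mul1 // r0:Mul1,r1:6,r2:66,r3:Mul2,r4:4,r5:11
cycle 9: CDB Mul2=44; issue ADD r5<-Add1 // r0:Mul1,r1:6,r2:66,r3:44,r4:4,r5:Add1
cycle 10: issue SUB r4<-Add2 // r0:Mul1,r1:6,r2:66,r3:44,r4:Add2,r5:Add1
cycle 11: - // r0:Mul1,r1:6,r2:66,r3:44,r4:Add2,r5:Add1
cycle 12: - // r0:Mul1,r1:6,r2:66,r3:44,r4:Add2,r5:Add1
cycle 13: CDB Mul1=308 // r0:308,r1:6,r2:66,r3:44,r4:Add2,r5:Add1
cycle 14: - // r0:308,r1:6,r2:66,r3:44,r4:Add2,r5:Add1
cycle 15: CDB Add1=352 // r0:308,r1:6,r2:66,r3:44,r4:Add2,r5:352
cycle 16: - // r0:308,r1:6,r2:66,r3:44,r4:Add2,r5:352
cycle 17: CDB Add2=-308 // r0:308,r1:6,r2:66,r3:44,r4:-308,r5:352

STATUS = VALUE 308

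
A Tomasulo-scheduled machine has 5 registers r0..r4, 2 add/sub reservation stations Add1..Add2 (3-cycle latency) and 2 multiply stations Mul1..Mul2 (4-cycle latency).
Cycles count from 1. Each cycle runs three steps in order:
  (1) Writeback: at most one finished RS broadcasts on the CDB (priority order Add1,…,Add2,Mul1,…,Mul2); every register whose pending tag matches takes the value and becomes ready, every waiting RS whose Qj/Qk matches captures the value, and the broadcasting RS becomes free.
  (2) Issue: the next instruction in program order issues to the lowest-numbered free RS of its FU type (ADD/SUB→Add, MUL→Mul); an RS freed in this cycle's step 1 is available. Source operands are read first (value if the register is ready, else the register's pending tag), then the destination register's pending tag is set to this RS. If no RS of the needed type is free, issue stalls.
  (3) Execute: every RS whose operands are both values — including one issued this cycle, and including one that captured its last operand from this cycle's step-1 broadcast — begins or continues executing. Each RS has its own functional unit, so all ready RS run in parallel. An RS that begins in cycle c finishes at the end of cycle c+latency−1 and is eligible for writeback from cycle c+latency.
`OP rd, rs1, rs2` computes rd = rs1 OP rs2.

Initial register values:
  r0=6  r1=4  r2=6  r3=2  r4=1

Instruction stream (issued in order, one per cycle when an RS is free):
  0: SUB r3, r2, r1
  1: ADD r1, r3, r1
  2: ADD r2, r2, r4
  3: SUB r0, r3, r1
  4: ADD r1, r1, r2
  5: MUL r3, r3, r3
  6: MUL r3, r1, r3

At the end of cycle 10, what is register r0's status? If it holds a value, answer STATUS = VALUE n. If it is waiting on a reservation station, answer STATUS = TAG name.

STATUS = TAG Add1

  c1: issue SUB r3<-Add1  regs: r0:6,r1:4,r2:6,r3:Add1,r4:1
  c2: issue ADD r1<-Add2  regs: r0:6,r1:Add2,r2:6,r3:Add1,r4:1
  c3: stall  regs: r0:6,r1:Add2,r2:6,r3:Add1,r4:1
  c4: CDB Add1=2; issue ADD r2<-Add1  regs: r0:6,r1:Add2,r2:Add1,r3:2,r4:1
  c5: stall  regs: r0:6,r1:Add2,r2:Add1,r3:2,r4:1
  c6: stall  regs: r0:6,r1:Add2,r2:Add1,r3:2,r4:1
  c7: CDB Add1=7; issue SUB r0<-Add1  regs: r0:Add1,r1:Add2,r2:7,r3:2,r4:1
  c8: CDB Add2=6; issue ADD r1<-Add2  regs: r0:Add1,r1:Add2,r2:7,r3:2,r4:1
  c9: issue MUL r3<-Mul1  regs: r0:Add1,r1:Add2,r2:7,r3:Mul1,r4:1
  c10: issue MUL r3<-Mul2  regs: r0:Add1,r1:Add2,r2:7,r3:Mul2,r4:1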